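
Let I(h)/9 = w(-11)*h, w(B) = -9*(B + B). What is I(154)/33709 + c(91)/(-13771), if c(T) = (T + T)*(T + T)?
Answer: 2662571072/464206639 ≈ 5.7357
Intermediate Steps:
c(T) = 4*T² (c(T) = (2*T)*(2*T) = 4*T²)
w(B) = -18*B
I(h) = 1782*h (I(h) = 9*((-18*(-11))*h) = 9*(198*h) = 1782*h)
I(154)/33709 + c(91)/(-13771) = (1782*154)/33709 + (4*91²)/(-13771) = 274428*(1/33709) + (4*8281)*(-1/13771) = 274428/33709 + 33124*(-1/13771) = 274428/33709 - 33124/13771 = 2662571072/464206639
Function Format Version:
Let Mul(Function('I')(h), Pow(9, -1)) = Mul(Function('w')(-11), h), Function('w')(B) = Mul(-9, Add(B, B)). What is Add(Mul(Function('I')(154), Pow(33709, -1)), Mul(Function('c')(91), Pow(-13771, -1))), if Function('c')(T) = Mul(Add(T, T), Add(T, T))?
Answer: Rational(2662571072, 464206639) ≈ 5.7357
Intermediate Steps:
Function('c')(T) = Mul(4, Pow(T, 2)) (Function('c')(T) = Mul(Mul(2, T), Mul(2, T)) = Mul(4, Pow(T, 2)))
Function('w')(B) = Mul(-18, B) (Function('w')(B) = Mul(-9, Mul(2, B)) = Mul(-18, B))
Function('I')(h) = Mul(1782, h) (Function('I')(h) = Mul(9, Mul(Mul(-18, -11), h)) = Mul(9, Mul(198, h)) = Mul(1782, h))
Add(Mul(Function('I')(154), Pow(33709, -1)), Mul(Function('c')(91), Pow(-13771, -1))) = Add(Mul(Mul(1782, 154), Pow(33709, -1)), Mul(Mul(4, Pow(91, 2)), Pow(-13771, -1))) = Add(Mul(274428, Rational(1, 33709)), Mul(Mul(4, 8281), Rational(-1, 13771))) = Add(Rational(274428, 33709), Mul(33124, Rational(-1, 13771))) = Add(Rational(274428, 33709), Rational(-33124, 13771)) = Rational(2662571072, 464206639)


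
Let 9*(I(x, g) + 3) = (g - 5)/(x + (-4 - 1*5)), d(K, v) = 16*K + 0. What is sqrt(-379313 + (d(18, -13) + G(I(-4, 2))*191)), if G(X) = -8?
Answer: I*sqrt(380553) ≈ 616.89*I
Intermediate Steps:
d(K, v) = 16*K
I(x, g) = -3 + (-5 + g)/(9*(-9 + x)) (I(x, g) = -3 + ((g - 5)/(x + (-4 - 1*5)))/9 = -3 + ((-5 + g)/(x + (-4 - 5)))/9 = -3 + ((-5 + g)/(x - 9))/9 = -3 + ((-5 + g)/(-9 + x))/9 = -3 + (-5 + g)/(9*(-9 + x)))
sqrt(-379313 + (d(18, -13) + G(I(-4, 2))*191)) = sqrt(-379313 + (16*18 - 8*191)) = sqrt(-379313 + (288 - 1528)) = sqrt(-379313 - 1240) = sqrt(-380553) = I*sqrt(380553)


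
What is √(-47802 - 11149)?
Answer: I*√58951 ≈ 242.8*I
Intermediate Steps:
√(-47802 - 11149) = √(-58951) = I*√58951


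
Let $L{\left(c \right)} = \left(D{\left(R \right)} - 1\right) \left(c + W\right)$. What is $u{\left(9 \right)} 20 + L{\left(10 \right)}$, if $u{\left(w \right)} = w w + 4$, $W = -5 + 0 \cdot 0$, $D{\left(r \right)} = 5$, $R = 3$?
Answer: $1720$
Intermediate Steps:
$W = -5$ ($W = -5 + 0 = -5$)
$u{\left(w \right)} = 4 + w^{2}$ ($u{\left(w \right)} = w^{2} + 4 = 4 + w^{2}$)
$L{\left(c \right)} = -20 + 4 c$ ($L{\left(c \right)} = \left(5 - 1\right) \left(c - 5\right) = \left(5 - 1\right) \left(-5 + c\right) = 4 \left(-5 + c\right) = -20 + 4 c$)
$u{\left(9 \right)} 20 + L{\left(10 \right)} = \left(4 + 9^{2}\right) 20 + \left(-20 + 4 \cdot 10\right) = \left(4 + 81\right) 20 + \left(-20 + 40\right) = 85 \cdot 20 + 20 = 1700 + 20 = 1720$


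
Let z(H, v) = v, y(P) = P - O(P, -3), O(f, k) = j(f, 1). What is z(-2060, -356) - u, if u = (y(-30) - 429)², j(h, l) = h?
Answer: -184397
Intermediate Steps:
O(f, k) = f
y(P) = 0 (y(P) = P - P = 0)
u = 184041 (u = (0 - 429)² = (-429)² = 184041)
z(-2060, -356) - u = -356 - 1*184041 = -356 - 184041 = -184397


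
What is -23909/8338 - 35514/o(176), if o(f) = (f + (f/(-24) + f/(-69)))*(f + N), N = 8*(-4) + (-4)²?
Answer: -1460890427/347527840 ≈ -4.2037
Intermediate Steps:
N = -16 (N = -32 + 16 = -16)
o(f) = 521*f*(-16 + f)/552 (o(f) = (f + (f/(-24) + f/(-69)))*(f - 16) = (f + (f*(-1/24) + f*(-1/69)))*(-16 + f) = (f + (-f/24 - f/69))*(-16 + f) = (f - 31*f/552)*(-16 + f) = (521*f/552)*(-16 + f) = 521*f*(-16 + f)/552)
-23909/8338 - 35514/o(176) = -23909/8338 - 35514*69/(11462*(-16 + 176)) = -23909*1/8338 - 35514/((521/552)*176*160) = -23909/8338 - 35514/1833920/69 = -23909/8338 - 35514*69/1833920 = -23909/8338 - 1225233/916960 = -1460890427/347527840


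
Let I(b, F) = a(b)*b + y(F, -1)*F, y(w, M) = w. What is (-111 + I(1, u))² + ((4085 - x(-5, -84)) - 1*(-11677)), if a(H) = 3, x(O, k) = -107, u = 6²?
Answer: 1427213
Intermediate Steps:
u = 36
I(b, F) = F² + 3*b (I(b, F) = 3*b + F*F = 3*b + F² = F² + 3*b)
(-111 + I(1, u))² + ((4085 - x(-5, -84)) - 1*(-11677)) = (-111 + (36² + 3*1))² + ((4085 - 1*(-107)) - 1*(-11677)) = (-111 + (1296 + 3))² + ((4085 + 107) + 11677) = (-111 + 1299)² + (4192 + 11677) = 1188² + 15869 = 1411344 + 15869 = 1427213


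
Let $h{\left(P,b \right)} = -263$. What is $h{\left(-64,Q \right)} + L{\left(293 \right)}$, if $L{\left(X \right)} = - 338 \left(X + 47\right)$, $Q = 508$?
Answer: $-115183$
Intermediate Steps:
$L{\left(X \right)} = -15886 - 338 X$ ($L{\left(X \right)} = - 338 \left(47 + X\right) = -15886 - 338 X$)
$h{\left(-64,Q \right)} + L{\left(293 \right)} = -263 - 114920 = -115183$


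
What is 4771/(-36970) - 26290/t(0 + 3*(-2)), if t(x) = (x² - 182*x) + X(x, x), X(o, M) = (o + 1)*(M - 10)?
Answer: -244426167/11164940 ≈ -21.892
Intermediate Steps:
X(o, M) = (1 + o)*(-10 + M)
t(x) = -10 - 191*x + 2*x² (t(x) = (x² - 182*x) + (-10 + x - 10*x + x*x) = (x² - 182*x) + (-10 + x - 10*x + x²) = (x² - 182*x) + (-10 + x² - 9*x) = -10 - 191*x + 2*x²)
4771/(-36970) - 26290/t(0 + 3*(-2)) = 4771/(-36970) - 26290/(-10 - 191*(0 + 3*(-2)) + 2*(0 + 3*(-2))²) = 4771*(-1/36970) - 26290/(-10 - 191*(0 - 6) + 2*(0 - 6)²) = -4771/36970 - 26290/(-10 - 191*(-6) + 2*(-6)²) = -4771/36970 - 26290/(-10 + 1146 + 2*36) = -4771/36970 - 26290/(-10 + 1146 + 72) = -4771/36970 - 26290/1208 = -4771/36970 - 26290*1/1208 = -4771/36970 - 13145/604 = -244426167/11164940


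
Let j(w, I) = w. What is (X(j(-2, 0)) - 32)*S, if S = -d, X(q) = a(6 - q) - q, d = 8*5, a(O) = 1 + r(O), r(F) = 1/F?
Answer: 1155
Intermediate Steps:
r(F) = 1/F
a(O) = 1 + 1/O
d = 40
X(q) = -q + (7 - q)/(6 - q) (X(q) = (1 + (6 - q))/(6 - q) - q = (7 - q)/(6 - q) - q = -q + (7 - q)/(6 - q))
S = -40 (S = -1*40 = -40)
(X(j(-2, 0)) - 32)*S = ((-1 + (1 - 1*(-2))*(-6 - 2))/(-6 - 2) - 32)*(-40) = ((-1 + (1 + 2)*(-8))/(-8) - 32)*(-40) = (-(-1 + 3*(-8))/8 - 32)*(-40) = (-(-1 - 24)/8 - 32)*(-40) = (-⅛*(-25) - 32)*(-40) = (25/8 - 32)*(-40) = -231/8*(-40) = 1155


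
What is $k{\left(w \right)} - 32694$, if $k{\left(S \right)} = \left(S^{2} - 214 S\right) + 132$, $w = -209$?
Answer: $55845$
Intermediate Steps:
$k{\left(S \right)} = 132 + S^{2} - 214 S$
$k{\left(w \right)} - 32694 = \left(132 + \left(-209\right)^{2} - -44726\right) - 32694 = \left(132 + 43681 + 44726\right) - 32694 = 88539 - 32694 = 55845$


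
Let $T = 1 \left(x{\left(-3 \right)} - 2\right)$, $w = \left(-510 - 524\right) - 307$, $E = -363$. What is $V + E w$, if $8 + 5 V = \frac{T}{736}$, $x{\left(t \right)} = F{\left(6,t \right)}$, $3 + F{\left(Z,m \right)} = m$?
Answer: $\frac{223919443}{460} \approx 4.8678 \cdot 10^{5}$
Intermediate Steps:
$F{\left(Z,m \right)} = -3 + m$
$x{\left(t \right)} = -3 + t$
$w = -1341$ ($w = -1034 - 307 = -1341$)
$T = -8$ ($T = 1 \left(\left(-3 - 3\right) - 2\right) = 1 \left(-6 - 2\right) = 1 \left(-8\right) = -8$)
$V = - \frac{737}{460}$ ($V = - \frac{8}{5} + \frac{\left(-8\right) \frac{1}{736}}{5} = - \frac{8}{5} + \frac{1}{5} \left(- \frac{1}{92}\right) = - \frac{8}{5} - \frac{1}{460} = - \frac{737}{460} \approx -1.6022$)
$V + E w = - \frac{737}{460} - -486783 = - \frac{737}{460} + 486783 = \frac{223919443}{460}$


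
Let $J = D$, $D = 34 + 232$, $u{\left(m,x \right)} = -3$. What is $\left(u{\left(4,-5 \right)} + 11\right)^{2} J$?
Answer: $17024$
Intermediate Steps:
$D = 266$
$J = 266$
$\left(u{\left(4,-5 \right)} + 11\right)^{2} J = \left(-3 + 11\right)^{2} \cdot 266 = 8^{2} \cdot 266 = 64 \cdot 266 = 17024$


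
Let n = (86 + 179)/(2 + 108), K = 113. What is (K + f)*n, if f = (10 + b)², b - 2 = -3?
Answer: 5141/11 ≈ 467.36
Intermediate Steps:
n = 53/22 (n = 265/110 = 265*(1/110) = 53/22 ≈ 2.4091)
b = -1 (b = 2 - 3 = -1)
f = 81 (f = (10 - 1)² = 9² = 81)
(K + f)*n = (113 + 81)*(53/22) = 194*(53/22) = 5141/11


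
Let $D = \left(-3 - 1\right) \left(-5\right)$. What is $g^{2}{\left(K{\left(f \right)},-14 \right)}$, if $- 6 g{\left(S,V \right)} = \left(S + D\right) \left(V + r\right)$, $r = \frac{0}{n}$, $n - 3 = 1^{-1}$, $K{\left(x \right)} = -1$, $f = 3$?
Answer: $\frac{17689}{9} \approx 1965.4$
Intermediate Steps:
$n = 4$ ($n = 3 + 1^{-1} = 3 + 1 = 4$)
$D = 20$ ($D = \left(-4\right) \left(-5\right) = 20$)
$r = 0$ ($r = \frac{0}{4} = 0 \cdot \frac{1}{4} = 0$)
$g{\left(S,V \right)} = - \frac{V \left(20 + S\right)}{6}$ ($g{\left(S,V \right)} = - \frac{\left(S + 20\right) \left(V + 0\right)}{6} = - \frac{\left(20 + S\right) V}{6} = - \frac{V \left(20 + S\right)}{6}$)
$g^{2}{\left(K{\left(f \right)},-14 \right)} = \left(\frac{1}{6} \left(-14\right) \left(-20 - -1\right)\right)^{2} = \left(\frac{1}{6} \left(-14\right) \left(-20 + 1\right)\right)^{2} = \left(\frac{1}{6} \left(-14\right) \left(-19\right)\right)^{2} = \left(\frac{133}{3}\right)^{2} = \frac{17689}{9}$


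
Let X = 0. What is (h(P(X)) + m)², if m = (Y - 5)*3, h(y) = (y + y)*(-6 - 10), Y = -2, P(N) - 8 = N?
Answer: 76729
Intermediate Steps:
P(N) = 8 + N
h(y) = -32*y (h(y) = (2*y)*(-16) = -32*y)
m = -21 (m = (-2 - 5)*3 = -7*3 = -21)
(h(P(X)) + m)² = (-32*(8 + 0) - 21)² = (-32*8 - 21)² = (-256 - 21)² = (-277)² = 76729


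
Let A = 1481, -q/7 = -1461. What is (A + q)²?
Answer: 137077264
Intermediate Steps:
q = 10227 (q = -7*(-1461) = 10227)
(A + q)² = (1481 + 10227)² = 11708² = 137077264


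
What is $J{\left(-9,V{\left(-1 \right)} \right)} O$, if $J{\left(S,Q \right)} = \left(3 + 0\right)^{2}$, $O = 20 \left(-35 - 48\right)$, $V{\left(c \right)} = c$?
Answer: $-14940$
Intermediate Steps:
$O = -1660$ ($O = 20 \left(-83\right) = -1660$)
$J{\left(S,Q \right)} = 9$ ($J{\left(S,Q \right)} = 3^{2} = 9$)
$J{\left(-9,V{\left(-1 \right)} \right)} O = 9 \left(-1660\right) = -14940$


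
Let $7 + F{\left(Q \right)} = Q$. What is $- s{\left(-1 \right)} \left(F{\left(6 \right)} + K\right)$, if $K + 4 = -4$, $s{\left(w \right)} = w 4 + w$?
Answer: $-45$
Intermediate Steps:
$s{\left(w \right)} = 5 w$ ($s{\left(w \right)} = 4 w + w = 5 w$)
$K = -8$ ($K = -4 - 4 = -8$)
$F{\left(Q \right)} = -7 + Q$
$- s{\left(-1 \right)} \left(F{\left(6 \right)} + K\right) = - 5 \left(-1\right) \left(\left(-7 + 6\right) - 8\right) = \left(-1\right) \left(-5\right) \left(-1 - 8\right) = 5 \left(-9\right) = -45$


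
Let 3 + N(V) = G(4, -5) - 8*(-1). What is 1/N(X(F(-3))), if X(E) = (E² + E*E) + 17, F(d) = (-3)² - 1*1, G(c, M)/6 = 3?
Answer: 1/23 ≈ 0.043478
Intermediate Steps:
G(c, M) = 18 (G(c, M) = 6*3 = 18)
F(d) = 8 (F(d) = 9 - 1 = 8)
X(E) = 17 + 2*E² (X(E) = (E² + E²) + 17 = 2*E² + 17 = 17 + 2*E²)
N(V) = 23 (N(V) = -3 + (18 - 8*(-1)) = -3 + (18 + 8) = -3 + 26 = 23)
1/N(X(F(-3))) = 1/23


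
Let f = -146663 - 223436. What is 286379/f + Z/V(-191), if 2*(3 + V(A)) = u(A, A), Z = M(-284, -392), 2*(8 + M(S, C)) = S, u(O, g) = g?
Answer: 54613037/72909503 ≈ 0.74905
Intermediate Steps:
f = -370099
M(S, C) = -8 + S/2
Z = -150 (Z = -8 + (½)*(-284) = -8 - 142 = -150)
V(A) = -3 + A/2
286379/f + Z/V(-191) = 286379/(-370099) - 150/(-3 + (½)*(-191)) = 286379*(-1/370099) - 150/(-3 - 191/2) = -286379/370099 - 150/(-197/2) = -286379/370099 - 150*(-2/197) = -286379/370099 + 300/197 = 54613037/72909503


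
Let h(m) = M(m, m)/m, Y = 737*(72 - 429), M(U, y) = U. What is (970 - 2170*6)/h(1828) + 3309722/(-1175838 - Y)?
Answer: -11001694172/912729 ≈ -12054.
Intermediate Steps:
Y = -263109 (Y = 737*(-357) = -263109)
h(m) = 1 (h(m) = m/m = 1)
(970 - 2170*6)/h(1828) + 3309722/(-1175838 - Y) = (970 - 2170*6)/1 + 3309722/(-1175838 - 1*(-263109)) = (970 - 70*186)*1 + 3309722/(-1175838 + 263109) = (970 - 13020)*1 + 3309722/(-912729) = -12050*1 + 3309722*(-1/912729) = -12050 - 3309722/912729 = -11001694172/912729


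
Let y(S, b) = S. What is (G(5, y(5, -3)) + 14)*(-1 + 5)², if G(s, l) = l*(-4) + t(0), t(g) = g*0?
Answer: -96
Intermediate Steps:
t(g) = 0
G(s, l) = -4*l (G(s, l) = l*(-4) + 0 = -4*l + 0 = -4*l)
(G(5, y(5, -3)) + 14)*(-1 + 5)² = (-4*5 + 14)*(-1 + 5)² = (-20 + 14)*4² = -6*16 = -96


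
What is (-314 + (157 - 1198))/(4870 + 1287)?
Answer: -1355/6157 ≈ -0.22007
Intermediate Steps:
(-314 + (157 - 1198))/(4870 + 1287) = (-314 - 1041)/6157 = -1355*1/6157 = -1355/6157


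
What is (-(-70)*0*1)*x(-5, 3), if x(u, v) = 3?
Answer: 0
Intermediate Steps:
(-(-70)*0*1)*x(-5, 3) = -(-70)*0*1*3 = -(-70)*0*3 = -14*0*3 = 0*3 = 0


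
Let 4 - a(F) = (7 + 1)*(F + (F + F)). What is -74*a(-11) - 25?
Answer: -19857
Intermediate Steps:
a(F) = 4 - 24*F (a(F) = 4 - (7 + 1)*(F + (F + F)) = 4 - 8*(F + 2*F) = 4 - 8*3*F = 4 - 24*F)
-74*a(-11) - 25 = -74*(4 - 24*(-11)) - 25 = -74*(4 + 264) - 25 = -74*268 - 25 = -19832 - 25 = -19857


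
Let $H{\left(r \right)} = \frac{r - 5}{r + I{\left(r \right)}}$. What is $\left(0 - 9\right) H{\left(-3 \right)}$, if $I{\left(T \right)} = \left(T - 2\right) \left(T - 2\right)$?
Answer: $\frac{36}{11} \approx 3.2727$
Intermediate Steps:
$I{\left(T \right)} = \left(-2 + T\right)^{2}$ ($I{\left(T \right)} = \left(-2 + T\right) \left(-2 + T\right) = \left(-2 + T\right)^{2}$)
$H{\left(r \right)} = \frac{-5 + r}{r + \left(-2 + r\right)^{2}}$ ($H{\left(r \right)} = \frac{r - 5}{r + \left(-2 + r\right)^{2}} = \frac{-5 + r}{r + \left(-2 + r\right)^{2}}$)
$\left(0 - 9\right) H{\left(-3 \right)} = \left(0 - 9\right) \frac{-5 - 3}{-3 + \left(-2 - 3\right)^{2}} = - 9 \frac{1}{-3 + \left(-5\right)^{2}} \left(-8\right) = - 9 \frac{1}{-3 + 25} \left(-8\right) = - 9 \cdot \frac{1}{22} \left(-8\right) = \left(-9\right) \left(- \frac{4}{11}\right) = \frac{36}{11}$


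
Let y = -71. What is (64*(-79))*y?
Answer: 358976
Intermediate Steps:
(64*(-79))*y = (64*(-79))*(-71) = -5056*(-71) = 358976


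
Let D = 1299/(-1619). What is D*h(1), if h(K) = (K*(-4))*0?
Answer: 0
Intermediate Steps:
h(K) = 0 (h(K) = -4*K*0 = 0)
D = -1299/1619 (D = 1299*(-1/1619) = -1299/1619 ≈ -0.80235)
D*h(1) = -1299/1619*0 = 0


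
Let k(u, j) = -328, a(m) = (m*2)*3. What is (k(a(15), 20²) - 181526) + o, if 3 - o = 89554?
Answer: -271405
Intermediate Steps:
a(m) = 6*m (a(m) = (2*m)*3 = 6*m)
o = -89551 (o = 3 - 1*89554 = 3 - 89554 = -89551)
(k(a(15), 20²) - 181526) + o = (-328 - 181526) - 89551 = -181854 - 89551 = -271405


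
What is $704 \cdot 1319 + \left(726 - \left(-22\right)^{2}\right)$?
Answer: $928818$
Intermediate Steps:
$704 \cdot 1319 + \left(726 - \left(-22\right)^{2}\right) = 928576 + \left(726 - 484\right) = 928576 + 242 = 928818$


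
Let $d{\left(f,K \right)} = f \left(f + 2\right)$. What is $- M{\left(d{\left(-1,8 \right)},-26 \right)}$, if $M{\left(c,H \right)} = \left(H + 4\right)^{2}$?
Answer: $-484$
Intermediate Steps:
$d{\left(f,K \right)} = f \left(2 + f\right)$
$M{\left(c,H \right)} = \left(4 + H\right)^{2}$
$- M{\left(d{\left(-1,8 \right)},-26 \right)} = - \left(4 - 26\right)^{2} = - \left(-22\right)^{2} = \left(-1\right) 484 = -484$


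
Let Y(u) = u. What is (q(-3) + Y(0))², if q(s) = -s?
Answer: 9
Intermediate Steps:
(q(-3) + Y(0))² = (-1*(-3) + 0)² = (3 + 0)² = 3² = 9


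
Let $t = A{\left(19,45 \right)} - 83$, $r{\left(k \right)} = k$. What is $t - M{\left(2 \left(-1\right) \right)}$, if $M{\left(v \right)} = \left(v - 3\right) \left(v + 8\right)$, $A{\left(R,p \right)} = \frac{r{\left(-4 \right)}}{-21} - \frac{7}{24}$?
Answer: $- \frac{8921}{168} \approx -53.101$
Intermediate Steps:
$A{\left(R,p \right)} = - \frac{17}{168}$ ($A{\left(R,p \right)} = - \frac{4}{-21} - \frac{7}{24} = \left(-4\right) \left(- \frac{1}{21}\right) - \frac{7}{24} = \frac{4}{21} - \frac{7}{24} = - \frac{17}{168}$)
$M{\left(v \right)} = \left(-3 + v\right) \left(8 + v\right)$
$t = - \frac{13961}{168}$ ($t = - \frac{17}{168} - 83 = - \frac{13961}{168} \approx -83.101$)
$t - M{\left(2 \left(-1\right) \right)} = - \frac{13961}{168} - \left(-24 + \left(2 \left(-1\right)\right)^{2} + 5 \cdot 2 \left(-1\right)\right) = - \frac{13961}{168} - \left(-24 + \left(-2\right)^{2} + 5 \left(-2\right)\right) = - \frac{13961}{168} - \left(-24 + 4 - 10\right) = - \frac{13961}{168} - -30 = - \frac{13961}{168} + 30 = - \frac{8921}{168}$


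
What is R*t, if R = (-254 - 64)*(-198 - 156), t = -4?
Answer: -450288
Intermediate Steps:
R = 112572 (R = -318*(-354) = 112572)
R*t = 112572*(-4) = -450288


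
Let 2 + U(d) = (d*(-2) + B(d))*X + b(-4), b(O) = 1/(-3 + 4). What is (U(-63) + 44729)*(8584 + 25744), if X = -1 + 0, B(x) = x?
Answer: 1533260120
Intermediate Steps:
b(O) = 1 (b(O) = 1/1 = 1)
X = -1
U(d) = -1 + d (U(d) = -2 + ((d*(-2) + d)*(-1) + 1) = -2 + ((-2*d + d)*(-1) + 1) = -2 + (-d*(-1) + 1) = -2 + (d + 1) = -2 + (1 + d) = -1 + d)
(U(-63) + 44729)*(8584 + 25744) = ((-1 - 63) + 44729)*(8584 + 25744) = (-64 + 44729)*34328 = 44665*34328 = 1533260120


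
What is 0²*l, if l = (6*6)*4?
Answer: 0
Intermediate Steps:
l = 144 (l = 36*4 = 144)
0²*l = 0²*144 = 0*144 = 0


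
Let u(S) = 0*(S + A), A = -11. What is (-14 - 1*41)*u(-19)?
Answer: 0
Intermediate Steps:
u(S) = 0 (u(S) = 0*(S - 11) = 0*(-11 + S) = 0)
(-14 - 1*41)*u(-19) = (-14 - 1*41)*0 = (-14 - 41)*0 = -55*0 = 0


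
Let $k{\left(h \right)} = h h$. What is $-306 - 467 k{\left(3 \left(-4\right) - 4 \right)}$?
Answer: $-119858$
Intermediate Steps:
$k{\left(h \right)} = h^{2}$
$-306 - 467 k{\left(3 \left(-4\right) - 4 \right)} = -306 - 467 \left(3 \left(-4\right) - 4\right)^{2} = -306 - 467 \left(-12 - 4\right)^{2} = -306 - 467 \left(-16\right)^{2} = -306 - 119552 = -119858$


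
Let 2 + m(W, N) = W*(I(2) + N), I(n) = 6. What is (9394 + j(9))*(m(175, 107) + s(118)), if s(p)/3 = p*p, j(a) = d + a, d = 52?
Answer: 581907975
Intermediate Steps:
j(a) = 52 + a
s(p) = 3*p² (s(p) = 3*(p*p) = 3*p²)
m(W, N) = -2 + W*(6 + N)
(9394 + j(9))*(m(175, 107) + s(118)) = (9394 + (52 + 9))*((-2 + 6*175 + 107*175) + 3*118²) = (9394 + 61)*((-2 + 1050 + 18725) + 3*13924) = 9455*(19773 + 41772) = 9455*61545 = 581907975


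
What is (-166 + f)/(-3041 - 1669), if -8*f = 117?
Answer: 289/7536 ≈ 0.038349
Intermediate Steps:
f = -117/8 (f = -⅛*117 = -117/8 ≈ -14.625)
(-166 + f)/(-3041 - 1669) = (-166 - 117/8)/(-3041 - 1669) = -1445/8/(-4710) = -1445/8*(-1/4710) = 289/7536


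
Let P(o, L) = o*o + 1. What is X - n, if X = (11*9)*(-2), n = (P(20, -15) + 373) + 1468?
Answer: -2440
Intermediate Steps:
P(o, L) = 1 + o² (P(o, L) = o² + 1 = 1 + o²)
n = 2242 (n = ((1 + 20²) + 373) + 1468 = ((1 + 400) + 373) + 1468 = (401 + 373) + 1468 = 774 + 1468 = 2242)
X = -198 (X = 99*(-2) = -198)
X - n = -198 - 1*2242 = -198 - 2242 = -2440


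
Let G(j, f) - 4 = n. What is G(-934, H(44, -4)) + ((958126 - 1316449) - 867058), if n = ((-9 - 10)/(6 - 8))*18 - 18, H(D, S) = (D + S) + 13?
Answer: -1225224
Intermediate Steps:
H(D, S) = 13 + D + S
n = 153 (n = -19/(-2)*18 - 18 = -19*(-½)*18 - 18 = (19/2)*18 - 18 = 171 - 18 = 153)
G(j, f) = 157 (G(j, f) = 4 + 153 = 157)
G(-934, H(44, -4)) + ((958126 - 1316449) - 867058) = 157 + ((958126 - 1316449) - 867058) = 157 + (-358323 - 867058) = 157 - 1225381 = -1225224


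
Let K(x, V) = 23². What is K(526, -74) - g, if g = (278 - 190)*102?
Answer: -8447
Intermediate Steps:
K(x, V) = 529
g = 8976 (g = 88*102 = 8976)
K(526, -74) - g = 529 - 1*8976 = 529 - 8976 = -8447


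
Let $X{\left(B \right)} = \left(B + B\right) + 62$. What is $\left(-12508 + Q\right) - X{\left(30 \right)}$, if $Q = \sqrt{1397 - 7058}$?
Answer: $-12630 + 3 i \sqrt{629} \approx -12630.0 + 75.24 i$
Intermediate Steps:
$X{\left(B \right)} = 62 + 2 B$ ($X{\left(B \right)} = 2 B + 62 = 62 + 2 B$)
$Q = 3 i \sqrt{629}$ ($Q = \sqrt{-5661} = 3 i \sqrt{629} \approx 75.24 i$)
$\left(-12508 + Q\right) - X{\left(30 \right)} = \left(-12508 + 3 i \sqrt{629}\right) - \left(62 + 2 \cdot 30\right) = \left(-12508 + 3 i \sqrt{629}\right) - \left(62 + 60\right) = \left(-12508 + 3 i \sqrt{629}\right) - 122 = -12630 + 3 i \sqrt{629}$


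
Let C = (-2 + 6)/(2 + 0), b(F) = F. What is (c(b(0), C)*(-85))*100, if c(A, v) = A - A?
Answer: 0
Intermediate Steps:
C = 2 (C = 4/2 = 4*(½) = 2)
c(A, v) = 0
(c(b(0), C)*(-85))*100 = (0*(-85))*100 = 0*100 = 0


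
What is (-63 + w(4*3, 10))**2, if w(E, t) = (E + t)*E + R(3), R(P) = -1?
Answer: 40000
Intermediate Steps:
w(E, t) = -1 + E*(E + t) (w(E, t) = (E + t)*E - 1 = E*(E + t) - 1 = -1 + E*(E + t))
(-63 + w(4*3, 10))**2 = (-63 + (-1 + (4*3)**2 + (4*3)*10))**2 = (-63 + (-1 + 12**2 + 12*10))**2 = (-63 + (-1 + 144 + 120))**2 = (-63 + 263)**2 = 200**2 = 40000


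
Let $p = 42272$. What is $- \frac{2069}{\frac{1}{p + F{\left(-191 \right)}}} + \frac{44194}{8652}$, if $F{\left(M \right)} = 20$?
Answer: $- \frac{378534270151}{4326} \approx -8.7502 \cdot 10^{7}$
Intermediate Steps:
$- \frac{2069}{\frac{1}{p + F{\left(-191 \right)}}} + \frac{44194}{8652} = - \frac{2069}{\frac{1}{42272 + 20}} + \frac{44194}{8652} = - \frac{2069}{\frac{1}{42292}} + 44194 \cdot \frac{1}{8652} = - 2069 \frac{1}{\frac{1}{42292}} + \frac{22097}{4326} = \left(-2069\right) 42292 + \frac{22097}{4326} = -87502148 + \frac{22097}{4326} = - \frac{378534270151}{4326}$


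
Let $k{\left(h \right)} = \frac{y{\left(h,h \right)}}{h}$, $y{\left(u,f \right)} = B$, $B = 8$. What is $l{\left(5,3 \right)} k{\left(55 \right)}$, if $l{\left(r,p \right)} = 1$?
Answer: $\frac{8}{55} \approx 0.14545$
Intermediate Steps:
$y{\left(u,f \right)} = 8$
$k{\left(h \right)} = \frac{8}{h}$
$l{\left(5,3 \right)} k{\left(55 \right)} = 1 \cdot \frac{8}{55} = \frac{8}{55}$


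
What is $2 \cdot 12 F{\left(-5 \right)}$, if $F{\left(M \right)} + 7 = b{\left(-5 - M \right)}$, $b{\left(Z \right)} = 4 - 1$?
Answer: $-96$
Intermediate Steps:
$b{\left(Z \right)} = 3$ ($b{\left(Z \right)} = 4 - 1 = 3$)
$F{\left(M \right)} = -4$ ($F{\left(M \right)} = -7 + 3 = -4$)
$2 \cdot 12 F{\left(-5 \right)} = 2 \cdot 12 \left(-4\right) = 24 \left(-4\right) = -96$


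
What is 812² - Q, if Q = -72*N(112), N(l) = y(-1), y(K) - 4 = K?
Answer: 659560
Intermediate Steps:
y(K) = 4 + K
N(l) = 3 (N(l) = 4 - 1 = 3)
Q = -216 (Q = -72*3 = -216)
812² - Q = 812² - 1*(-216) = 659344 + 216 = 659560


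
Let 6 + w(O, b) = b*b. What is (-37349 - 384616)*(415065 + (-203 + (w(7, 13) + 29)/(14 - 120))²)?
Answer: -541696982218650/2809 ≈ -1.9284e+11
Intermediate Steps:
w(O, b) = -6 + b² (w(O, b) = -6 + b*b = -6 + b²)
(-37349 - 384616)*(415065 + (-203 + (w(7, 13) + 29)/(14 - 120))²) = (-37349 - 384616)*(415065 + (-203 + ((-6 + 13²) + 29)/(14 - 120))²) = -421965*(415065 + (-203 + ((-6 + 169) + 29)/(-106))²) = -421965*(415065 + (-203 + (163 + 29)*(-1/106))²) = -421965*(415065 + (-203 + 192*(-1/106))²) = -421965*(415065 + (-203 - 96/53)²) = -421965*(415065 + (-10855/53)²) = -421965*(415065 + 117831025/2809) = -421965*1283748610/2809 = -541696982218650/2809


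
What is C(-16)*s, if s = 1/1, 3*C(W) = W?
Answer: -16/3 ≈ -5.3333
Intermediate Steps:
C(W) = W/3
s = 1
C(-16)*s = ((⅓)*(-16))*1 = -16/3*1 = -16/3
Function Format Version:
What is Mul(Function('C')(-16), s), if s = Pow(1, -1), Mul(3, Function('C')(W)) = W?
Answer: Rational(-16, 3) ≈ -5.3333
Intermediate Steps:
Function('C')(W) = Mul(Rational(1, 3), W)
s = 1
Mul(Function('C')(-16), s) = Mul(Mul(Rational(1, 3), -16), 1) = Mul(Rational(-16, 3), 1) = Rational(-16, 3)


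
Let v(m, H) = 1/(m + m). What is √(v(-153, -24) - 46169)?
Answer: I*√480342310/102 ≈ 214.87*I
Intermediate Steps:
v(m, H) = 1/(2*m)
√(v(-153, -24) - 46169) = √((½)/(-153) - 46169) = √((½)*(-1/153) - 46169) = √(-1/306 - 46169) = √(-14127715/306) = I*√480342310/102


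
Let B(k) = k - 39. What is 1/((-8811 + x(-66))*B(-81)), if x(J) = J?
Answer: 1/1065240 ≈ 9.3876e-7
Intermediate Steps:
B(k) = -39 + k
1/((-8811 + x(-66))*B(-81)) = 1/((-8811 - 66)*(-39 - 81)) = 1/(-8877*(-120)) = -1/8877*(-1/120) = 1/1065240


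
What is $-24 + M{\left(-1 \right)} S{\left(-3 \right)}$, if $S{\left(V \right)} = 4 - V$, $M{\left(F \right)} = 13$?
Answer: $67$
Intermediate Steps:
$-24 + M{\left(-1 \right)} S{\left(-3 \right)} = -24 + 13 \left(4 - -3\right) = -24 + 13 \left(4 + 3\right) = -24 + 13 \cdot 7 = -24 + 91 = 67$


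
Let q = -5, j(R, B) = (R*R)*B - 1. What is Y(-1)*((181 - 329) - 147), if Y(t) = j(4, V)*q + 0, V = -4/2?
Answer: -48675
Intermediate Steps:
V = -2 (V = -4*½ = -2)
j(R, B) = -1 + B*R² (j(R, B) = R²*B - 1 = B*R² - 1 = -1 + B*R²)
Y(t) = 165 (Y(t) = (-1 - 2*4²)*(-5) + 0 = (-1 - 2*16)*(-5) + 0 = (-1 - 32)*(-5) + 0 = -33*(-5) + 0 = 165 + 0 = 165)
Y(-1)*((181 - 329) - 147) = 165*((181 - 329) - 147) = 165*(-148 - 147) = 165*(-295) = -48675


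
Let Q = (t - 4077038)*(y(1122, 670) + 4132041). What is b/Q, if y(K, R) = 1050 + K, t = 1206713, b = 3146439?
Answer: -1048813/3955511643075 ≈ -2.6515e-7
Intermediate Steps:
Q = -11866534929225 (Q = (1206713 - 4077038)*((1050 + 1122) + 4132041) = -2870325*(2172 + 4132041) = -2870325*4134213 = -11866534929225)
b/Q = 3146439/(-11866534929225) = 3146439*(-1/11866534929225) = -1048813/3955511643075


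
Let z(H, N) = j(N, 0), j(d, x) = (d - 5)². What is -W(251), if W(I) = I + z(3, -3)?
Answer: -315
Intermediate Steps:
j(d, x) = (-5 + d)²
z(H, N) = (-5 + N)²
W(I) = 64 + I (W(I) = I + (-5 - 3)² = I + (-8)² = I + 64 = 64 + I)
-W(251) = -(64 + 251) = -1*315 = -315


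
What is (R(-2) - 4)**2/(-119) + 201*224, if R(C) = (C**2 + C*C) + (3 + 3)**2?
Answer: 5356256/119 ≈ 45011.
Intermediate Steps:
R(C) = 36 + 2*C**2 (R(C) = (C**2 + C**2) + 6**2 = 2*C**2 + 36 = 36 + 2*C**2)
(R(-2) - 4)**2/(-119) + 201*224 = ((36 + 2*(-2)**2) - 4)**2/(-119) + 201*224 = ((36 + 2*4) - 4)**2*(-1/119) + 45024 = ((36 + 8) - 4)**2*(-1/119) + 45024 = (44 - 4)**2*(-1/119) + 45024 = 40**2*(-1/119) + 45024 = 1600*(-1/119) + 45024 = -1600/119 + 45024 = 5356256/119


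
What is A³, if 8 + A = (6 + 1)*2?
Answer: 216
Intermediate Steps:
A = 6 (A = -8 + (6 + 1)*2 = -8 + 7*2 = -8 + 14 = 6)
A³ = 6³ = 216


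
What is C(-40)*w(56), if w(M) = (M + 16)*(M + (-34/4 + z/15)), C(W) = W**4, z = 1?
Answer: 8767488000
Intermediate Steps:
w(M) = (16 + M)*(-253/30 + M) (w(M) = (M + 16)*(M + (-34/4 + 1/15)) = (16 + M)*(M + (-34*1/4 + 1*(1/15))) = (16 + M)*(M + (-17/2 + 1/15)) = (16 + M)*(M - 253/30) = (16 + M)*(-253/30 + M))
C(-40)*w(56) = (-40)**4*(-2024/15 + 56**2 + (227/30)*56) = 2560000*(-2024/15 + 3136 + 6356/15) = 2560000*(17124/5) = 8767488000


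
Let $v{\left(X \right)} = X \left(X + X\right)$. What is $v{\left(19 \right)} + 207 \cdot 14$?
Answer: $3620$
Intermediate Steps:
$v{\left(X \right)} = 2 X^{2}$ ($v{\left(X \right)} = X 2 X = 2 X^{2}$)
$v{\left(19 \right)} + 207 \cdot 14 = 2 \cdot 19^{2} + 207 \cdot 14 = 2 \cdot 361 + 2898 = 722 + 2898 = 3620$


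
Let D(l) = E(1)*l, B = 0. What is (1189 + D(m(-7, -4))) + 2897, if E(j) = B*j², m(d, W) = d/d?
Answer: 4086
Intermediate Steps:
m(d, W) = 1
E(j) = 0 (E(j) = 0*j² = 0)
D(l) = 0 (D(l) = 0*l = 0)
(1189 + D(m(-7, -4))) + 2897 = (1189 + 0) + 2897 = 1189 + 2897 = 4086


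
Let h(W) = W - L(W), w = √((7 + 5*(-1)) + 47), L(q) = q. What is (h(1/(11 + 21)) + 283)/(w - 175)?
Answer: -283/168 ≈ -1.6845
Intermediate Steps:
w = 7 (w = √((7 - 5) + 47) = √(2 + 47) = √49 = 7)
h(W) = 0 (h(W) = W - W = 0)
(h(1/(11 + 21)) + 283)/(w - 175) = (0 + 283)/(7 - 175) = 283/(-168) = 283*(-1/168) = -283/168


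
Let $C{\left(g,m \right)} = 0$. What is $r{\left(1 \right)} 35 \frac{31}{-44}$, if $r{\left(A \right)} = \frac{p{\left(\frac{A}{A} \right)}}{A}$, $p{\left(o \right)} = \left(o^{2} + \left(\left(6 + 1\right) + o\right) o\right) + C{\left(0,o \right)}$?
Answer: $- \frac{9765}{44} \approx -221.93$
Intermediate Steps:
$p{\left(o \right)} = o^{2} + o \left(7 + o\right)$ ($p{\left(o \right)} = \left(o^{2} + \left(\left(6 + 1\right) + o\right) o\right) + 0 = \left(o^{2} + \left(7 + o\right) o\right) + 0 = \left(o^{2} + o \left(7 + o\right)\right) + 0 = o^{2} + o \left(7 + o\right)$)
$r{\left(A \right)} = \frac{9}{A}$ ($r{\left(A \right)} = \frac{\frac{A}{A} \left(7 + 2 \frac{A}{A}\right)}{A} = \frac{1 \left(7 + 2 \cdot 1\right)}{A} = \frac{1 \left(7 + 2\right)}{A} = \frac{1 \cdot 9}{A} = \frac{9}{A}$)
$r{\left(1 \right)} 35 \frac{31}{-44} = \frac{9}{1} \cdot 35 \frac{31}{-44} = 9 \cdot 1 \cdot 35 \cdot 31 \left(- \frac{1}{44}\right) = 9 \cdot 35 \left(- \frac{31}{44}\right) = 315 \left(- \frac{31}{44}\right) = - \frac{9765}{44}$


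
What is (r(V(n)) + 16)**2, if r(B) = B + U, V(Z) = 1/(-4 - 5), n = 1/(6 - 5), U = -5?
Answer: 9604/81 ≈ 118.57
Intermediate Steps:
n = 1 (n = 1/1 = 1)
V(Z) = -1/9 (V(Z) = 1/(-9) = -1/9)
r(B) = -5 + B (r(B) = B - 5 = -5 + B)
(r(V(n)) + 16)**2 = ((-5 - 1/9) + 16)**2 = (-46/9 + 16)**2 = (98/9)**2 = 9604/81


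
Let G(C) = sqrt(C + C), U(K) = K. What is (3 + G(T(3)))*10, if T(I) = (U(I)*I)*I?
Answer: 30 + 30*sqrt(6) ≈ 103.48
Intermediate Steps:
T(I) = I**3 (T(I) = (I*I)*I = I**2*I = I**3)
G(C) = sqrt(2)*sqrt(C) (G(C) = sqrt(2*C) = sqrt(2)*sqrt(C))
(3 + G(T(3)))*10 = (3 + sqrt(2)*sqrt(3**3))*10 = (3 + sqrt(2)*sqrt(27))*10 = (3 + sqrt(2)*(3*sqrt(3)))*10 = (3 + 3*sqrt(6))*10 = 30 + 30*sqrt(6)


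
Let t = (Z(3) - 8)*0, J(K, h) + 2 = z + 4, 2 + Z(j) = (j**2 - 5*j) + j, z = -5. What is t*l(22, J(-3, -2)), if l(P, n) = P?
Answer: 0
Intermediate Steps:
Z(j) = -2 + j**2 - 4*j (Z(j) = -2 + ((j**2 - 5*j) + j) = -2 + (j**2 - 4*j) = -2 + j**2 - 4*j)
J(K, h) = -3 (J(K, h) = -2 + (-5 + 4) = -2 - 1 = -3)
t = 0 (t = ((-2 + 3**2 - 4*3) - 8)*0 = ((-2 + 9 - 12) - 8)*0 = (-5 - 8)*0 = -13*0 = 0)
t*l(22, J(-3, -2)) = 0*22 = 0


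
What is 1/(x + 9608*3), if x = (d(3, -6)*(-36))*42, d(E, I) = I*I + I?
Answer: -1/16536 ≈ -6.0474e-5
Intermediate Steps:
d(E, I) = I + I² (d(E, I) = I² + I = I + I²)
x = -45360 (x = (-6*(1 - 6)*(-36))*42 = (-6*(-5)*(-36))*42 = (30*(-36))*42 = -1080*42 = -45360)
1/(x + 9608*3) = 1/(-45360 + 9608*3) = 1/(-45360 + 28824) = 1/(-16536) = -1/16536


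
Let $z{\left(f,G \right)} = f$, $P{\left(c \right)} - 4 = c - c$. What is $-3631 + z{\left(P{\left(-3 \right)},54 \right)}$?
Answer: $-3627$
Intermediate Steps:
$P{\left(c \right)} = 4$ ($P{\left(c \right)} = 4 + \left(c - c\right) = 4 + 0 = 4$)
$-3631 + z{\left(P{\left(-3 \right)},54 \right)} = -3631 + 4 = -3627$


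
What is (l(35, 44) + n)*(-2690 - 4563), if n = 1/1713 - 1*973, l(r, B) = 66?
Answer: 11268913570/1713 ≈ 6.5785e+6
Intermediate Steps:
n = -1666748/1713 (n = 1/1713 - 973 = -1666748/1713 ≈ -973.00)
(l(35, 44) + n)*(-2690 - 4563) = (66 - 1666748/1713)*(-2690 - 4563) = -1553690/1713*(-7253) = 11268913570/1713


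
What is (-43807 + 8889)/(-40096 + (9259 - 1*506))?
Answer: 2686/2411 ≈ 1.1141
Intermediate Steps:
(-43807 + 8889)/(-40096 + (9259 - 1*506)) = -34918/(-40096 + (9259 - 506)) = -34918/(-40096 + 8753) = -34918/(-31343) = -34918*(-1/31343) = 2686/2411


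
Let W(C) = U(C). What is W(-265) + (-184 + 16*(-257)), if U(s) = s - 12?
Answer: -4573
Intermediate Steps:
U(s) = -12 + s
W(C) = -12 + C
W(-265) + (-184 + 16*(-257)) = (-12 - 265) + (-184 + 16*(-257)) = -277 + (-184 - 4112) = -277 - 4296 = -4573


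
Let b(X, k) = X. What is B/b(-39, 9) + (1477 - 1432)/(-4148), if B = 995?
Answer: -4129015/161772 ≈ -25.524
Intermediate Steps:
B/b(-39, 9) + (1477 - 1432)/(-4148) = 995/(-39) + (1477 - 1432)/(-4148) = 995*(-1/39) + 45*(-1/4148) = -995/39 - 45/4148 = -4129015/161772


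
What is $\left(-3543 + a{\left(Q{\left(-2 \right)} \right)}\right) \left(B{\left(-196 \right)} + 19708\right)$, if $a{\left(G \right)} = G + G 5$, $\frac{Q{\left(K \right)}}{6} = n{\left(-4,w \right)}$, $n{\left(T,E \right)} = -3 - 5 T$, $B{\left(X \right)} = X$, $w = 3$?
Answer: $-57189672$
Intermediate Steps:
$Q{\left(K \right)} = 102$ ($Q{\left(K \right)} = 6 \left(-3 - -20\right) = 6 \left(-3 + 20\right) = 6 \cdot 17 = 102$)
$a{\left(G \right)} = 6 G$ ($a{\left(G \right)} = G + 5 G = 6 G$)
$\left(-3543 + a{\left(Q{\left(-2 \right)} \right)}\right) \left(B{\left(-196 \right)} + 19708\right) = \left(-3543 + 6 \cdot 102\right) \left(-196 + 19708\right) = \left(-3543 + 612\right) 19512 = \left(-2931\right) 19512 = -57189672$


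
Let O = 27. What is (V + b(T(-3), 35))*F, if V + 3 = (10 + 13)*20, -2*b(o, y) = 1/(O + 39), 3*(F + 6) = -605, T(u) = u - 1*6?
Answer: -37581229/396 ≈ -94902.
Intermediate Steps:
T(u) = -6 + u (T(u) = u - 6 = -6 + u)
F = -623/3 (F = -6 + (1/3)*(-605) = -6 - 605/3 = -623/3 ≈ -207.67)
b(o, y) = -1/132 (b(o, y) = -1/(2*(27 + 39)) = -1/2/66 = -1/2*1/66 = -1/132)
V = 457 (V = -3 + (10 + 13)*20 = -3 + 23*20 = -3 + 460 = 457)
(V + b(T(-3), 35))*F = (457 - 1/132)*(-623/3) = (60323/132)*(-623/3) = -37581229/396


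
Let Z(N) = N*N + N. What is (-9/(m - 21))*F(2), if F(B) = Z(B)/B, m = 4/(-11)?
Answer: 297/235 ≈ 1.2638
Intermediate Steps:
Z(N) = N + N² (Z(N) = N² + N = N + N²)
m = -4/11 (m = 4*(-1/11) = -4/11 ≈ -0.36364)
F(B) = 1 + B (F(B) = (B*(1 + B))/B = 1 + B)
(-9/(m - 21))*F(2) = (-9/(-4/11 - 21))*(1 + 2) = (-9/(-235/11))*3 = -11/235*(-9)*3 = (99/235)*3 = 297/235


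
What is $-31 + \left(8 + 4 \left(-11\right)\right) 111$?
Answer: $-4027$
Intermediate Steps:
$-31 + \left(8 + 4 \left(-11\right)\right) 111 = -31 + \left(8 - 44\right) 111 = -31 - 3996 = -4027$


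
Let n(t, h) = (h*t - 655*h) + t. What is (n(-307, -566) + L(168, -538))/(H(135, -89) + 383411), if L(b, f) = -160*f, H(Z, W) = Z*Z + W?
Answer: 630265/401547 ≈ 1.5696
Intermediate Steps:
H(Z, W) = W + Z**2 (H(Z, W) = Z**2 + W = W + Z**2)
n(t, h) = t - 655*h + h*t (n(t, h) = (-655*h + h*t) + t = t - 655*h + h*t)
(n(-307, -566) + L(168, -538))/(H(135, -89) + 383411) = ((-307 - 655*(-566) - 566*(-307)) - 160*(-538))/((-89 + 135**2) + 383411) = ((-307 + 370730 + 173762) + 86080)/((-89 + 18225) + 383411) = (544185 + 86080)/(18136 + 383411) = 630265/401547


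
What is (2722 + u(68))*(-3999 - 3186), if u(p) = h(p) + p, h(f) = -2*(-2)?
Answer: -20074890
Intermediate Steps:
h(f) = 4
u(p) = 4 + p
(2722 + u(68))*(-3999 - 3186) = (2722 + (4 + 68))*(-3999 - 3186) = (2722 + 72)*(-7185) = 2794*(-7185) = -20074890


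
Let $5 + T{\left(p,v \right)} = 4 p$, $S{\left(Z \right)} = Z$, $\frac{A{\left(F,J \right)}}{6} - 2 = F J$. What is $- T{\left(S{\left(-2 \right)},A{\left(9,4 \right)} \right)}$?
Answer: $13$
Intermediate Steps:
$A{\left(F,J \right)} = 12 + 6 F J$
$T{\left(p,v \right)} = -5 + 4 p$
$- T{\left(S{\left(-2 \right)},A{\left(9,4 \right)} \right)} = - (-5 + 4 \left(-2\right)) = - (-5 - 8) = \left(-1\right) \left(-13\right) = 13$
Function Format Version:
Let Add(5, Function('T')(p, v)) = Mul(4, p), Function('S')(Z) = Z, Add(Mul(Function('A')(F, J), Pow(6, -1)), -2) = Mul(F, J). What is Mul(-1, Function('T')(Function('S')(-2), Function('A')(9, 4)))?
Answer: 13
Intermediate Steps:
Function('A')(F, J) = Add(12, Mul(6, F, J)) (Function('A')(F, J) = Add(12, Mul(6, Mul(F, J))) = Add(12, Mul(6, F, J)))
Function('T')(p, v) = Add(-5, Mul(4, p))
Mul(-1, Function('T')(Function('S')(-2), Function('A')(9, 4))) = Mul(-1, Add(-5, Mul(4, -2))) = Mul(-1, Add(-5, -8)) = Mul(-1, -13) = 13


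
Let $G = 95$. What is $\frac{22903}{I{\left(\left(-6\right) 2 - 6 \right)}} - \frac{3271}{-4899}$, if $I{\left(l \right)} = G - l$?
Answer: $\frac{112571420}{553587} \approx 203.35$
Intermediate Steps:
$I{\left(l \right)} = 95 - l$
$\frac{22903}{I{\left(\left(-6\right) 2 - 6 \right)}} - \frac{3271}{-4899} = \frac{22903}{95 - \left(\left(-6\right) 2 - 6\right)} - \frac{3271}{-4899} = \frac{22903}{95 - \left(-12 - 6\right)} - - \frac{3271}{4899} = \frac{22903}{95 - -18} + \frac{3271}{4899} = \frac{22903}{95 + 18} + \frac{3271}{4899} = \frac{22903}{113} + \frac{3271}{4899} = \frac{112571420}{553587}$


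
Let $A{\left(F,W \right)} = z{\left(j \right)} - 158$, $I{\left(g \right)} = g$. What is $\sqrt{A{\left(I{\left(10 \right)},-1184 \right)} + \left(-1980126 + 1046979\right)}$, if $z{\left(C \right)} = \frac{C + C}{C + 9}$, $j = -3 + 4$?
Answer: $\frac{2 i \sqrt{5833155}}{5} \approx 966.08 i$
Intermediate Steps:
$j = 1$
$z{\left(C \right)} = \frac{2 C}{9 + C}$
$A{\left(F,W \right)} = - \frac{789}{5}$ ($A{\left(F,W \right)} = 2 \cdot 1 \frac{1}{9 + 1} - 158 = 2 \cdot 1 \cdot \frac{1}{10} - 158 = \frac{1}{5} - 158 = - \frac{789}{5}$)
$\sqrt{A{\left(I{\left(10 \right)},-1184 \right)} + \left(-1980126 + 1046979\right)} = \sqrt{- \frac{789}{5} + \left(-1980126 + 1046979\right)} = \sqrt{- \frac{789}{5} - 933147} = \sqrt{- \frac{4666524}{5}} = \frac{2 i \sqrt{5833155}}{5}$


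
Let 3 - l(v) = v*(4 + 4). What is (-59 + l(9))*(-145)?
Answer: 18560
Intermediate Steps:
l(v) = 3 - 8*v (l(v) = 3 - v*(4 + 4) = 3 - v*8 = 3 - 8*v)
(-59 + l(9))*(-145) = (-59 + (3 - 8*9))*(-145) = (-59 + (3 - 72))*(-145) = (-59 - 69)*(-145) = -128*(-145) = 18560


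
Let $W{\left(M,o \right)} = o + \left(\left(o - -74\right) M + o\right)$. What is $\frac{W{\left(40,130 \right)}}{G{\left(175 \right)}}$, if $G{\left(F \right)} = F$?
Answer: $\frac{1684}{35} \approx 48.114$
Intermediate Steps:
$W{\left(M,o \right)} = 2 o + M \left(74 + o\right)$ ($W{\left(M,o \right)} = o + \left(\left(o + 74\right) M + o\right) = o + \left(\left(74 + o\right) M + o\right) = o + \left(M \left(74 + o\right) + o\right) = o + \left(o + M \left(74 + o\right)\right) = 2 o + M \left(74 + o\right)$)
$\frac{W{\left(40,130 \right)}}{G{\left(175 \right)}} = \frac{2 \cdot 130 + 74 \cdot 40 + 40 \cdot 130}{175} = \left(260 + 2960 + 5200\right) \frac{1}{175} = 8420 \cdot \frac{1}{175} = \frac{1684}{35}$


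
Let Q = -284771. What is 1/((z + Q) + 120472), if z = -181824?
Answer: -1/346123 ≈ -2.8891e-6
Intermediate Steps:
1/((z + Q) + 120472) = 1/((-181824 - 284771) + 120472) = 1/(-466595 + 120472) = 1/(-346123) = -1/346123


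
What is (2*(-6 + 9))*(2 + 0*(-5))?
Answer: 12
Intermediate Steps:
(2*(-6 + 9))*(2 + 0*(-5)) = (2*3)*(2 + 0) = 6*2 = 12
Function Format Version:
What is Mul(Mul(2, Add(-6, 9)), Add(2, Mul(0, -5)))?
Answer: 12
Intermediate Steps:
Mul(Mul(2, Add(-6, 9)), Add(2, Mul(0, -5))) = Mul(Mul(2, 3), Add(2, 0)) = Mul(6, 2) = 12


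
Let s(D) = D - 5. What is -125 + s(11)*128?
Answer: 643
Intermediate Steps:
s(D) = -5 + D
-125 + s(11)*128 = -125 + (-5 + 11)*128 = -125 + 6*128 = -125 + 768 = 643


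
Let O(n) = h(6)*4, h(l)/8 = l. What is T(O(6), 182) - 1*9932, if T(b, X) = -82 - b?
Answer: -10206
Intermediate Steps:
h(l) = 8*l
O(n) = 192 (O(n) = (8*6)*4 = 48*4 = 192)
T(O(6), 182) - 1*9932 = (-82 - 1*192) - 1*9932 = (-82 - 192) - 9932 = -274 - 9932 = -10206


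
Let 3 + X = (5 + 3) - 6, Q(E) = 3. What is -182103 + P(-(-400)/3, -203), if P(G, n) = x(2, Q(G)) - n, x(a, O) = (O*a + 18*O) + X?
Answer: -181841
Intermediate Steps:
X = -1 (X = -3 + ((5 + 3) - 6) = -3 + (8 - 6) = -3 + 2 = -1)
x(a, O) = -1 + 18*O + O*a (x(a, O) = (O*a + 18*O) - 1 = (18*O + O*a) - 1 = -1 + 18*O + O*a)
P(G, n) = 59 - n (P(G, n) = (-1 + 18*3 + 3*2) - n = (-1 + 54 + 6) - n = 59 - n)
-182103 + P(-(-400)/3, -203) = -182103 + (59 - 1*(-203)) = -182103 + (59 + 203) = -182103 + 262 = -181841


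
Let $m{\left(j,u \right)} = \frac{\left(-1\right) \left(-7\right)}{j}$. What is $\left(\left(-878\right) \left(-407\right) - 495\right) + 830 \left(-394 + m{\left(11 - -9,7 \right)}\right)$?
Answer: $\frac{60243}{2} \approx 30122.0$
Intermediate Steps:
$m{\left(j,u \right)} = \frac{7}{j}$
$\left(\left(-878\right) \left(-407\right) - 495\right) + 830 \left(-394 + m{\left(11 - -9,7 \right)}\right) = \left(\left(-878\right) \left(-407\right) - 495\right) + 830 \left(-394 + \frac{7}{11 - -9}\right) = \left(357346 - 495\right) + 830 \left(-394 + \frac{7}{11 + 9}\right) = 356851 + 830 \left(-394 + \frac{7}{20}\right) = 356851 + 830 \left(- \frac{7873}{20}\right) = 356851 - \frac{653459}{2} = \frac{60243}{2}$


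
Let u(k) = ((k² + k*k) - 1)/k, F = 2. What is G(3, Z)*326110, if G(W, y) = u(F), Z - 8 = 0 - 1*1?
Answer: 1141385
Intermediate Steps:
u(k) = (-1 + 2*k²)/k (u(k) = ((k² + k²) - 1)/k = (2*k² - 1)/k = (-1 + 2*k²)/k)
Z = 7 (Z = 8 + (0 - 1*1) = 8 + (0 - 1) = 8 - 1 = 7)
G(W, y) = 7/2 (G(W, y) = -1/2 + 2*2 = -1*½ + 4 = -½ + 4 = 7/2)
G(3, Z)*326110 = (7/2)*326110 = 1141385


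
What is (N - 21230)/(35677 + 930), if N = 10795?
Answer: -10435/36607 ≈ -0.28505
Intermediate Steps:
(N - 21230)/(35677 + 930) = (10795 - 21230)/(35677 + 930) = -10435/36607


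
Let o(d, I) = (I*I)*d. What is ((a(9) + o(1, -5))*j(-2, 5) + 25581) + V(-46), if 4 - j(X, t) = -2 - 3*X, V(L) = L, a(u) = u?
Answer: 25535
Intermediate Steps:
o(d, I) = d*I² (o(d, I) = I²*d = d*I²)
j(X, t) = 6 + 3*X (j(X, t) = 4 - (-2 - 3*X) = 4 + (2 + 3*X) = 6 + 3*X)
((a(9) + o(1, -5))*j(-2, 5) + 25581) + V(-46) = ((9 + 1*(-5)²)*(6 + 3*(-2)) + 25581) - 46 = ((9 + 1*25)*(6 - 6) + 25581) - 46 = ((9 + 25)*0 + 25581) - 46 = (34*0 + 25581) - 46 = (0 + 25581) - 46 = 25581 - 46 = 25535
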